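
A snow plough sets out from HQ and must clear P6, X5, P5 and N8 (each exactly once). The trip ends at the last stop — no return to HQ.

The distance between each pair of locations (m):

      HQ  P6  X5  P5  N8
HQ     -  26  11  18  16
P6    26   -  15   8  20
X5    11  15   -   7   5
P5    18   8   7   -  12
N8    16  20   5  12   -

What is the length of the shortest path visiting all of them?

There are 4! = 24 possible orderings.
HQ - P6 - X5 - P5 - N8: 26+15+7+12 = 60
HQ - P6 - X5 - N8 - P5: 26+15+5+12 = 58
HQ - P6 - P5 - X5 - N8: 26+8+7+5 = 46
HQ - P6 - P5 - N8 - X5: 26+8+12+5 = 51
HQ - P6 - N8 - X5 - P5: 26+20+5+7 = 58
HQ - P6 - N8 - P5 - X5: 26+20+12+7 = 65
HQ - X5 - P6 - P5 - N8: 11+15+8+12 = 46
HQ - X5 - P6 - N8 - P5: 11+15+20+12 = 58
HQ - X5 - P5 - P6 - N8: 11+7+8+20 = 46
HQ - X5 - P5 - N8 - P6: 11+7+12+20 = 50
HQ - X5 - N8 - P6 - P5: 11+5+20+8 = 44
HQ - X5 - N8 - P5 - P6: 11+5+12+8 = 36
HQ - P5 - P6 - X5 - N8: 18+8+15+5 = 46
HQ - P5 - P6 - N8 - X5: 18+8+20+5 = 51
… (10 more)
The minimum is 36.
One shortest path: HQ → X5 → N8 → P5 → P6.

36 m — the minimum one-way total.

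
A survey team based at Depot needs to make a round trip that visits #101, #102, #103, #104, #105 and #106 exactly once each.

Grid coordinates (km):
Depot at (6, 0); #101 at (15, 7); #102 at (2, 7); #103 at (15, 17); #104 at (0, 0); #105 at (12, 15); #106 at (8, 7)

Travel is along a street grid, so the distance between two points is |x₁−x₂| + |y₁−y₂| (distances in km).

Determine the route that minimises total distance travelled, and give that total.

Depot→#101→#102→#103→#104→#105→#106→Depot: 16+13+23+32+27+12+9 = 132
Depot→#101→#102→#103→#104→#106→#105→Depot: 16+13+23+32+15+12+21 = 132
Depot→#101→#102→#103→#105→#104→#106→Depot: 16+13+23+5+27+15+9 = 108
Depot→#101→#102→#103→#105→#106→#104→Depot: 16+13+23+5+12+15+6 = 90
Depot→#101→#102→#103→#106→#104→#105→Depot: 16+13+23+17+15+27+21 = 132
Depot→#101→#102→#103→#106→#105→#104→Depot: 16+13+23+17+12+27+6 = 114
Depot→#101→#102→#104→#103→#105→#106→Depot: 16+13+9+32+5+12+9 = 96
Depot→#101→#102→#104→#103→#106→#105→Depot: 16+13+9+32+17+12+21 = 120
… (352 more)
Depot→#101→#103→#105→#106→#102→#104→Depot: 16+10+5+12+6+9+6 = 64  ← best
The minimum is 64.
One optimal route: Depot → #101 → #103 → #105 → #106 → #102 → #104 → Depot (or its reverse).

Minimum total distance: 64 km.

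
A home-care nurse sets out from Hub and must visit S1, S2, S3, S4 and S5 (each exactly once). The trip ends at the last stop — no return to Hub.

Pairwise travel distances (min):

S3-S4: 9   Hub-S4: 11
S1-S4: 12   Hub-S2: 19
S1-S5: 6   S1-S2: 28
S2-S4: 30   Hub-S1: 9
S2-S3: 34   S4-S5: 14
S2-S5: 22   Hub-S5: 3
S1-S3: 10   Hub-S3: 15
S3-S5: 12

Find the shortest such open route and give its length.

Minimum one-way distance = 58 min.

There are 5! = 120 possible orderings.
Hub→S1→S2→S3→S4→S5: 9+28+34+9+14 = 94
Hub→S1→S2→S3→S5→S4: 9+28+34+12+14 = 97
Hub→S1→S2→S4→S3→S5: 9+28+30+9+12 = 88
Hub→S1→S2→S4→S5→S3: 9+28+30+14+12 = 93
Hub→S1→S2→S5→S3→S4: 9+28+22+12+9 = 80
Hub→S1→S2→S5→S4→S3: 9+28+22+14+9 = 82
Hub→S1→S3→S2→S4→S5: 9+10+34+30+14 = 97
Hub→S1→S3→S2→S5→S4: 9+10+34+22+14 = 89
Hub→S1→S3→S4→S2→S5: 9+10+9+30+22 = 80
Hub→S1→S3→S4→S5→S2: 9+10+9+14+22 = 64
Hub→S1→S3→S5→S2→S4: 9+10+12+22+30 = 83
Hub→S1→S3→S5→S4→S2: 9+10+12+14+30 = 75
Hub→S1→S4→S2→S3→S5: 9+12+30+34+12 = 97
Hub→S1→S4→S2→S5→S3: 9+12+30+22+12 = 85
… (106 more)
Hub→S4→S3→S1→S5→S2: 11+9+10+6+22 = 58  ← best
The minimum is 58.
One shortest path: Hub → S4 → S3 → S1 → S5 → S2.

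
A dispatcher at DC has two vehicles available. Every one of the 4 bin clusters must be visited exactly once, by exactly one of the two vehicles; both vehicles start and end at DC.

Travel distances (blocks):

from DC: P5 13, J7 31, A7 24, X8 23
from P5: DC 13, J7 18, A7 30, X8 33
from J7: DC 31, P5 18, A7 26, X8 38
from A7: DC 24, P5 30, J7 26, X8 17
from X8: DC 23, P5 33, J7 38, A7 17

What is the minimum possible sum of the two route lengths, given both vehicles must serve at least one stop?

Minimum combined distance: 123 blocks.

There are 2^3 − 1 = 7 ways to divide the 4 stops into two non-empty groups. For each, the best each vehicle can do is its own shortest tour through its group:
  {P5} + {J7, A7, X8}: 26 + 97 = 123
  {J7} + {P5, A7, X8}: 62 + 83 = 145
  {P5, J7} + {A7, X8}: 62 + 64 = 126
  {A7} + {P5, J7, X8}: 48 + 92 = 140
  {P5, A7} + {J7, X8}: 67 + 92 = 159
  {J7, A7} + {P5, X8}: 81 + 69 = 150
  … (7 splits in total)
Best: vehicle 1 DC → P5 → DC = 26; vehicle 2 DC → J7 → A7 → X8 → DC = 97; combined 123.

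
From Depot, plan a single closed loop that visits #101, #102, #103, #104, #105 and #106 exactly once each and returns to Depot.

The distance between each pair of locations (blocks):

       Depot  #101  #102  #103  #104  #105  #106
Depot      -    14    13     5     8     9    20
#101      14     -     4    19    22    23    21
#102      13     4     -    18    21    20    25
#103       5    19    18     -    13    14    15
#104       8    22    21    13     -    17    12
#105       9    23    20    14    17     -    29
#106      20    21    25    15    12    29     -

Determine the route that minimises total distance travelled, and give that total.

There are 360 distinct closed tours to check (reversals are equivalent).
Depot-#101-#102-#103-#104-#105-#106-Depot: 14+4+18+13+17+29+20 = 115
Depot-#101-#102-#103-#104-#106-#105-Depot: 14+4+18+13+12+29+9 = 99
Depot-#101-#102-#103-#105-#104-#106-Depot: 14+4+18+14+17+12+20 = 99
Depot-#101-#102-#103-#105-#106-#104-Depot: 14+4+18+14+29+12+8 = 99
Depot-#101-#102-#103-#106-#104-#105-Depot: 14+4+18+15+12+17+9 = 89
Depot-#101-#102-#103-#106-#105-#104-Depot: 14+4+18+15+29+17+8 = 105
Depot-#101-#102-#104-#103-#105-#106-Depot: 14+4+21+13+14+29+20 = 115
Depot-#101-#102-#104-#103-#106-#105-Depot: 14+4+21+13+15+29+9 = 105
… (352 more)
Depot-#103-#104-#106-#101-#102-#105-Depot: 5+13+12+21+4+20+9 = 84  ← best
The minimum is 84.
One optimal route: Depot → #103 → #104 → #106 → #101 → #102 → #105 → Depot (or its reverse).

Minimum total distance: 84 blocks.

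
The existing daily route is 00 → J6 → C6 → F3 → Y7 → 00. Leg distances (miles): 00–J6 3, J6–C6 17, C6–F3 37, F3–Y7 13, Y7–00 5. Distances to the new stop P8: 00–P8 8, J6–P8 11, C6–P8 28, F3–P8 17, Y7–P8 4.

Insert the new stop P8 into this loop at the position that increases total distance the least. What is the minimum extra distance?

Insertion cost between consecutive stops i–j is d(i,P8) + d(P8,j) − d(i,j):
  between 00 and J6: 8 + 11 − 3 = 16
  between J6 and C6: 11 + 28 − 17 = 22
  between C6 and F3: 28 + 17 − 37 = 8
  between F3 and Y7: 17 + 4 − 13 = 8
  between Y7 and 00: 4 + 8 − 5 = 7
Cheapest insertion is between Y7 and 00, adding 7.
New total = 75 + 7 = 82.

+7 miles — insert P8 between Y7 and 00.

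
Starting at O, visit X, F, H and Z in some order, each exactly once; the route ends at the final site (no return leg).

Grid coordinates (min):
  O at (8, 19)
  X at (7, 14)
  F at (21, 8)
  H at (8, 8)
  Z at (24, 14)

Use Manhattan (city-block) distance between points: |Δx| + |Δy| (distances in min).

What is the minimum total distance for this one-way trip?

There are 4! = 24 possible orderings.
O - X - F - H - Z: 6+20+13+22 = 61
O - X - F - Z - H: 6+20+9+22 = 57
O - X - H - F - Z: 6+7+13+9 = 35
O - X - H - Z - F: 6+7+22+9 = 44
O - X - Z - F - H: 6+17+9+13 = 45
O - X - Z - H - F: 6+17+22+13 = 58
O - F - X - H - Z: 24+20+7+22 = 73
O - F - X - Z - H: 24+20+17+22 = 83
O - F - H - X - Z: 24+13+7+17 = 61
O - F - H - Z - X: 24+13+22+17 = 76
O - F - Z - X - H: 24+9+17+7 = 57
O - F - Z - H - X: 24+9+22+7 = 62
O - H - X - F - Z: 11+7+20+9 = 47
O - H - X - Z - F: 11+7+17+9 = 44
… (10 more)
The minimum is 35.
One shortest path: O → X → H → F → Z.

35 min — the minimum one-way total.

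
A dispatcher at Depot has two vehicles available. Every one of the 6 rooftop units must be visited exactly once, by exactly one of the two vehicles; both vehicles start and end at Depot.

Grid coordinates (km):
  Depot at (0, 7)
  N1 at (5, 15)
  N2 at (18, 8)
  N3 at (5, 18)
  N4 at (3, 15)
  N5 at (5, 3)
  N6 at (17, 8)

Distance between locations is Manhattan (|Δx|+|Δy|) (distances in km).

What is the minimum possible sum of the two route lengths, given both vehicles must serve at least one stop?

76 km — the smallest possible combined total.

Check every non-empty split of the stops between the two vehicles; for each half take its own optimal tour:
  {N1} + {N2, N3, N4, N5, N6}: 26 + 66 = 92
  {N2} + {N1, N3, N4, N5, N6}: 38 + 64 = 102
  {N1, N2} + {N3, N4, N5, N6}: 52 + 64 = 116
  {N3} + {N1, N2, N4, N5, N6}: 32 + 60 = 92
  {N1, N3} + {N2, N4, N5, N6}: 32 + 60 = 92
  {N2, N3} + {N1, N4, N5, N6}: 58 + 58 = 116
  … (31 splits in total)
  {N5} + {N1, N2, N3, N4, N6}: 18 + 58 = 76  ← best
Best: vehicle 1 Depot → N5 → Depot = 18; vehicle 2 Depot → N2 → N6 → N1 → N3 → N4 → Depot = 58; combined 76.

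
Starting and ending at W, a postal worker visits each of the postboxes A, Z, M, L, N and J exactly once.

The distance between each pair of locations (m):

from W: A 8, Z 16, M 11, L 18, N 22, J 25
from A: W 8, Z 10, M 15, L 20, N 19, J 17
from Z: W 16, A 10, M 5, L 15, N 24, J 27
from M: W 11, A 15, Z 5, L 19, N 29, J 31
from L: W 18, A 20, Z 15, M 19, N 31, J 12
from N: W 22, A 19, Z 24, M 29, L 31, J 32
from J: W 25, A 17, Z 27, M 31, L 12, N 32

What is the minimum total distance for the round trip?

There are 360 distinct closed tours to check (reversals are equivalent).
W → A → Z → M → L → N → J → W: 8+10+5+19+31+32+25 = 130
W → A → Z → M → L → J → N → W: 8+10+5+19+12+32+22 = 108
W → A → Z → M → N → L → J → W: 8+10+5+29+31+12+25 = 120
W → A → Z → M → N → J → L → W: 8+10+5+29+32+12+18 = 114
W → A → Z → M → J → L → N → W: 8+10+5+31+12+31+22 = 119
W → A → Z → M → J → N → L → W: 8+10+5+31+32+31+18 = 135
W → A → Z → L → M → N → J → W: 8+10+15+19+29+32+25 = 138
W → A → Z → L → M → J → N → W: 8+10+15+19+31+32+22 = 137
… (352 more)
W → M → Z → L → J → A → N → W: 11+5+15+12+17+19+22 = 101  ← best
The minimum is 101.
One optimal route: W → M → Z → L → J → A → N → W (or its reverse).

101 m — the shortest possible round trip.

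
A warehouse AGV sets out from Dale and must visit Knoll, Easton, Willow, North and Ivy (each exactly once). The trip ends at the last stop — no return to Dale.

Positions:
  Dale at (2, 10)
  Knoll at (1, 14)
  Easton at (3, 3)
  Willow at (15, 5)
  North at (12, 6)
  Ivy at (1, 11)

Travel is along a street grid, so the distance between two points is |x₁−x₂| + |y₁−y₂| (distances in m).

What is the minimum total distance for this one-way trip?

Minimum one-way distance = 34 m.

There are 5! = 120 possible orderings.
Dale → Knoll → Easton → Willow → North → Ivy: 5+13+14+4+16 = 52
Dale → Knoll → Easton → Willow → Ivy → North: 5+13+14+20+16 = 68
Dale → Knoll → Easton → North → Willow → Ivy: 5+13+12+4+20 = 54
Dale → Knoll → Easton → North → Ivy → Willow: 5+13+12+16+20 = 66
Dale → Knoll → Easton → Ivy → Willow → North: 5+13+10+20+4 = 52
Dale → Knoll → Easton → Ivy → North → Willow: 5+13+10+16+4 = 48
Dale → Knoll → Willow → Easton → North → Ivy: 5+23+14+12+16 = 70
Dale → Knoll → Willow → Easton → Ivy → North: 5+23+14+10+16 = 68
Dale → Knoll → Willow → North → Easton → Ivy: 5+23+4+12+10 = 54
Dale → Knoll → Willow → North → Ivy → Easton: 5+23+4+16+10 = 58
Dale → Knoll → Willow → Ivy → Easton → North: 5+23+20+10+12 = 70
Dale → Knoll → Willow → Ivy → North → Easton: 5+23+20+16+12 = 76
Dale → Knoll → North → Easton → Willow → Ivy: 5+19+12+14+20 = 70
Dale → Knoll → North → Easton → Ivy → Willow: 5+19+12+10+20 = 66
… (106 more)
Dale → Knoll → Ivy → Easton → North → Willow: 5+3+10+12+4 = 34  ← best
The minimum is 34.
One shortest path: Dale → Knoll → Ivy → Easton → North → Willow.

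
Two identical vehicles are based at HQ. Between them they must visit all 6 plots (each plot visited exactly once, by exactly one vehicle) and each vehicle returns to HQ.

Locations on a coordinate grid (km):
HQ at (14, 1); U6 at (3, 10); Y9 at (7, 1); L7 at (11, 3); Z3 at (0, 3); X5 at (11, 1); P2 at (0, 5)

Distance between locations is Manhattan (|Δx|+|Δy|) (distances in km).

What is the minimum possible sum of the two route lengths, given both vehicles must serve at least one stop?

Try each way of splitting the stops between the two vehicles (each non-empty) and, for each split, find the best tour for each vehicle:
  {U6} + {Y9, L7, Z3, X5, P2}: 40 + 36 = 76
  {Y9} + {U6, L7, Z3, X5, P2}: 14 + 46 = 60
  {U6, Y9} + {L7, Z3, X5, P2}: 40 + 36 = 76
  {L7} + {U6, Y9, Z3, X5, P2}: 10 + 46 = 56
  {U6, L7} + {Y9, Z3, X5, P2}: 40 + 36 = 76
  {Y9, L7} + {U6, Z3, X5, P2}: 18 + 46 = 64
  … (31 splits in total)
  {X5} + {U6, Y9, L7, Z3, P2}: 6 + 46 = 52  ← best
Best: vehicle 1 HQ → X5 → HQ = 6; vehicle 2 HQ → Y9 → U6 → P2 → Z3 → L7 → HQ = 46; combined 52.

52 km — the smallest possible combined total.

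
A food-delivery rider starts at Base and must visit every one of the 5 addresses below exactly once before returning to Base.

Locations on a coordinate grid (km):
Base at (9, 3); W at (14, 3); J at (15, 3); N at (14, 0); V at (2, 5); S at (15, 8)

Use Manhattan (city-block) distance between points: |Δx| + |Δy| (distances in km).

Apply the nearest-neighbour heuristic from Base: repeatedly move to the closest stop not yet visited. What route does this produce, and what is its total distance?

44 km along Base → W → J → N → S → V → Base.

From Base: distances to unvisited — W=5, J=6, N=8, V=9, S=11. Nearest is W (5).
From W: distances to unvisited — J=1, N=3, S=6, V=14. Nearest is J (1).
From J: distances to unvisited — N=4, S=5, V=15. Nearest is N (4).
From N: distances to unvisited — S=9, V=17. Nearest is S (9).
From S: distances to unvisited — V=16. Nearest is V (16).
Return V→Base: 9.
Total = 5 + 1 + 4 + 9 + 16 + 9 = 44.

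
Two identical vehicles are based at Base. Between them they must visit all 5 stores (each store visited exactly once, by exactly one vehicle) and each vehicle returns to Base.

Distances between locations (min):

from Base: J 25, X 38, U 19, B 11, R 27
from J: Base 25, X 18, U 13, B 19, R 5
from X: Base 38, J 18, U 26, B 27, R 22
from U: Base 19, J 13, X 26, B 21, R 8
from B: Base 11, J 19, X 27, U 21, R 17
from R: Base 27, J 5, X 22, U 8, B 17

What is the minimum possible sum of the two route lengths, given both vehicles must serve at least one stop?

Try each way of splitting the stops between the two vehicles (each non-empty) and, for each split, find the best tour for each vehicle:
  {J} + {X, U, B, R}: 50 + 87 = 137
  {X} + {J, U, B, R}: 76 + 62 = 138
  {J, X} + {U, B, R}: 81 + 55 = 136
  {U} + {J, X, B, R}: 38 + 88 = 126
  {J, U} + {X, B, R}: 57 + 87 = 144
  {X, U} + {J, B, R}: 83 + 58 = 141
  … (15 splits in total)
  {B} + {J, X, U, R}: 22 + 88 = 110  ← best
Best: vehicle 1 Base → B → Base = 22; vehicle 2 Base → X → J → R → U → Base = 88; combined 110.

110 min — the smallest possible combined total.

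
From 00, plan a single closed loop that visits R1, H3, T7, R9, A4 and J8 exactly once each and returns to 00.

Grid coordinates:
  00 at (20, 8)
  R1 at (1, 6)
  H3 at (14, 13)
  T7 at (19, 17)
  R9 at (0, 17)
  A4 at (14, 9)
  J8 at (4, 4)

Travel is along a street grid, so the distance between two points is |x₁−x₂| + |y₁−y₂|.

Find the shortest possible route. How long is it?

Minimum total distance: 76.

With 6 stops there are 6!/2 = 360 distinct round trips (a route and its reverse cost the same).
00-R1-H3-T7-R9-A4-J8-00: 21+20+9+19+22+15+20 = 126
00-R1-H3-T7-R9-J8-A4-00: 21+20+9+19+17+15+7 = 108
00-R1-H3-T7-A4-R9-J8-00: 21+20+9+13+22+17+20 = 122
00-R1-H3-T7-A4-J8-R9-00: 21+20+9+13+15+17+29 = 124
00-R1-H3-T7-J8-R9-A4-00: 21+20+9+28+17+22+7 = 124
00-R1-H3-T7-J8-A4-R9-00: 21+20+9+28+15+22+29 = 144
00-R1-H3-R9-T7-A4-J8-00: 21+20+18+19+13+15+20 = 126
00-R1-H3-R9-T7-J8-A4-00: 21+20+18+19+28+15+7 = 128
… (352 more)
00-H3-A4-J8-R1-R9-T7-00: 11+4+15+5+12+19+10 = 76  ← best
The minimum is 76.
One optimal route: 00 → H3 → A4 → J8 → R1 → R9 → T7 → 00 (or its reverse).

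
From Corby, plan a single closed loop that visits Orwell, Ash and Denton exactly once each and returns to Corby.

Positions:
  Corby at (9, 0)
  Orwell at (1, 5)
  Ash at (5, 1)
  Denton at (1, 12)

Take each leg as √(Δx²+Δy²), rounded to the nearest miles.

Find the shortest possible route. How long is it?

Corby→Orwell→Ash→Denton→Corby: 9+6+12+14 = 41
Corby→Orwell→Denton→Ash→Corby: 9+7+12+4 = 32
Corby→Ash→Orwell→Denton→Corby: 4+6+7+14 = 31
The minimum is 31.
One optimal route: Corby → Ash → Orwell → Denton → Corby (or its reverse).

Minimum total distance: 31 miles.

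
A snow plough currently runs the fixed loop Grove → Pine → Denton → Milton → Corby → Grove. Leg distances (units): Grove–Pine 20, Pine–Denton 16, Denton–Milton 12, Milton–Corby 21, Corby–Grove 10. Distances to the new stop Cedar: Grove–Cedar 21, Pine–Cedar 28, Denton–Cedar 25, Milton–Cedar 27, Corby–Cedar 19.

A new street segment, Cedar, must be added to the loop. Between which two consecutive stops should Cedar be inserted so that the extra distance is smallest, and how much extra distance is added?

Insertion cost between consecutive stops i–j is d(i,Cedar) + d(Cedar,j) − d(i,j):
  between Grove and Pine: 21 + 28 − 20 = 29
  between Pine and Denton: 28 + 25 − 16 = 37
  between Denton and Milton: 25 + 27 − 12 = 40
  between Milton and Corby: 27 + 19 − 21 = 25
  between Corby and Grove: 19 + 21 − 10 = 30
Cheapest insertion is between Milton and Corby, adding 25.
New total = 79 + 25 = 104.

+25 — insert Cedar between Milton and Corby.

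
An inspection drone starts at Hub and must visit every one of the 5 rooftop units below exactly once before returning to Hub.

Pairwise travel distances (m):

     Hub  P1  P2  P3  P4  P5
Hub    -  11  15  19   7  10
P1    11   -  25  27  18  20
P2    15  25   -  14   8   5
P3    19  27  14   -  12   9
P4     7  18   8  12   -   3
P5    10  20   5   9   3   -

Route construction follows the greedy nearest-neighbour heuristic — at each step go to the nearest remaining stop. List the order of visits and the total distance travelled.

At Hub the remaining stops are P4 7, P5 10, P1 11, P2 15, P3 19; go to P4.
At P4 the remaining stops are P5 3, P2 8, P3 12, P1 18; go to P5.
At P5 the remaining stops are P2 5, P3 9, P1 20; go to P2.
At P2 the remaining stops are P3 14, P1 25; go to P3.
At P3 the remaining stops are P1 27; go to P1.
Return P1→Hub: 11.
Total = 7 + 3 + 5 + 14 + 27 + 11 = 67.

Total distance 67 m via the nearest-neighbour route Hub → P4 → P5 → P2 → P3 → P1 → Hub.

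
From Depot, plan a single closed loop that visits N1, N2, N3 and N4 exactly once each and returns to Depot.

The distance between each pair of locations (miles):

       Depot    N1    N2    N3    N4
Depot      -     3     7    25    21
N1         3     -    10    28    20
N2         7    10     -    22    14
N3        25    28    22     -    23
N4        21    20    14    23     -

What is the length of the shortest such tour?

With 4 stops there are 4!/2 = 12 distinct round trips (a route and its reverse cost the same).
Depot→N1→N2→N3→N4→Depot: 3+10+22+23+21 = 79
Depot→N1→N2→N4→N3→Depot: 3+10+14+23+25 = 75
Depot→N1→N3→N2→N4→Depot: 3+28+22+14+21 = 88
Depot→N1→N3→N4→N2→Depot: 3+28+23+14+7 = 75
Depot→N1→N4→N2→N3→Depot: 3+20+14+22+25 = 84
Depot→N1→N4→N3→N2→Depot: 3+20+23+22+7 = 75
Depot→N2→N1→N3→N4→Depot: 7+10+28+23+21 = 89
Depot→N2→N1→N4→N3→Depot: 7+10+20+23+25 = 85
Depot→N2→N3→N1→N4→Depot: 7+22+28+20+21 = 98
Depot→N2→N4→N1→N3→Depot: 7+14+20+28+25 = 94
Depot→N3→N1→N2→N4→Depot: 25+28+10+14+21 = 98
Depot→N3→N2→N1→N4→Depot: 25+22+10+20+21 = 98
The minimum is 75.
One optimal route: Depot → N1 → N2 → N4 → N3 → Depot (or its reverse).

Shortest round trip = 75 miles.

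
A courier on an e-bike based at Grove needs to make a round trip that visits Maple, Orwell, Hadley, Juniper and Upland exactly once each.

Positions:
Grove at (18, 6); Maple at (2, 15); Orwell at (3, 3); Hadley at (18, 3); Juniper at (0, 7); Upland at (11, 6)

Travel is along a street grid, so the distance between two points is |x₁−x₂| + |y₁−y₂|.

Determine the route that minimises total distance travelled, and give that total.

Grove→Maple→Orwell→Hadley→Juniper→Upland→Grove: 25+13+15+22+12+7 = 94
Grove→Maple→Orwell→Hadley→Upland→Juniper→Grove: 25+13+15+10+12+19 = 94
Grove→Maple→Orwell→Juniper→Hadley→Upland→Grove: 25+13+7+22+10+7 = 84
Grove→Maple→Orwell→Juniper→Upland→Hadley→Grove: 25+13+7+12+10+3 = 70
Grove→Maple→Orwell→Upland→Hadley→Juniper→Grove: 25+13+11+10+22+19 = 100
Grove→Maple→Orwell→Upland→Juniper→Hadley→Grove: 25+13+11+12+22+3 = 86
Grove→Maple→Hadley→Orwell→Juniper→Upland→Grove: 25+28+15+7+12+7 = 94
Grove→Maple→Hadley→Orwell→Upland→Juniper→Grove: 25+28+15+11+12+19 = 110
Grove→Maple→Hadley→Juniper→Orwell→Upland→Grove: 25+28+22+7+11+7 = 100
Grove→Maple→Hadley→Juniper→Upland→Orwell→Grove: 25+28+22+12+11+18 = 116
Grove→Maple→Hadley→Upland→Orwell→Juniper→Grove: 25+28+10+11+7+19 = 100
Grove→Maple→Hadley→Upland→Juniper→Orwell→Grove: 25+28+10+12+7+18 = 100
Grove→Maple→Juniper→Orwell→Hadley→Upland→Grove: 25+10+7+15+10+7 = 74
Grove→Maple→Juniper→Orwell→Upland→Hadley→Grove: 25+10+7+11+10+3 = 66
… (46 more)
Grove→Hadley→Orwell→Maple→Juniper→Upland→Grove: 3+15+13+10+12+7 = 60  ← best
The minimum is 60.
One optimal route: Grove → Hadley → Orwell → Maple → Juniper → Upland → Grove (or its reverse).

Shortest round trip = 60.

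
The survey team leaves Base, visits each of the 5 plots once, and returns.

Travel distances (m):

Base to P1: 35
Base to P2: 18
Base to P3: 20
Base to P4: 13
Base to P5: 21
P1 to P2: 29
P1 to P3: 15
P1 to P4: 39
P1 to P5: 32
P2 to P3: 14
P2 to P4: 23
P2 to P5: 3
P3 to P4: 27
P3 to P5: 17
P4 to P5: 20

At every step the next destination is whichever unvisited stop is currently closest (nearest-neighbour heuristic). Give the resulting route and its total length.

100 m along Base → P4 → P5 → P2 → P3 → P1 → Base.

At Base the remaining stops are P4 13, P2 18, P3 20, P5 21, P1 35; go to P4.
At P4 the remaining stops are P5 20, P2 23, P3 27, P1 39; go to P5.
At P5 the remaining stops are P2 3, P3 17, P1 32; go to P2.
At P2 the remaining stops are P3 14, P1 29; go to P3.
At P3 the remaining stops are P1 15; go to P1.
Return P1→Base: 35.
Total = 13 + 20 + 3 + 14 + 15 + 35 = 100.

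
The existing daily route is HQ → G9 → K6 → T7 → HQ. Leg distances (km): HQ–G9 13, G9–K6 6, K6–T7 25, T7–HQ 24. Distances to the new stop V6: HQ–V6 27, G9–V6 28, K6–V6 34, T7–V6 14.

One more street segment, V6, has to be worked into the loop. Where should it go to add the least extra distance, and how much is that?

Insertion cost between consecutive stops i–j is d(i,V6) + d(V6,j) − d(i,j):
  between HQ and G9: 27 + 28 − 13 = 42
  between G9 and K6: 28 + 34 − 6 = 56
  between K6 and T7: 34 + 14 − 25 = 23
  between T7 and HQ: 14 + 27 − 24 = 17
Cheapest insertion is between T7 and HQ, adding 17.
New total = 68 + 17 = 85.

Minimum extra distance: 17 km, inserting V6 between T7 and HQ.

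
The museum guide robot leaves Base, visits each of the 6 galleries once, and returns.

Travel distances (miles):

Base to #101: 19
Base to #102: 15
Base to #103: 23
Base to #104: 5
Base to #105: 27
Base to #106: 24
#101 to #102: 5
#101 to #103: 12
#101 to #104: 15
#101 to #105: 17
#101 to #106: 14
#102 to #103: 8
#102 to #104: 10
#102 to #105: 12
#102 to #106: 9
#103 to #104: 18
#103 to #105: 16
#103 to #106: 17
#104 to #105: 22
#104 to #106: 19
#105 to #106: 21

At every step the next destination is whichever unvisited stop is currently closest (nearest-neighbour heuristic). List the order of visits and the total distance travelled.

Nearest-neighbour total = 93 miles; route Base → #104 → #102 → #101 → #103 → #105 → #106 → Base.

At Base the remaining stops are #104 5, #102 15, #101 19, #103 23, #106 24, #105 27; go to #104.
At #104 the remaining stops are #102 10, #101 15, #103 18, #106 19, #105 22; go to #102.
At #102 the remaining stops are #101 5, #103 8, #106 9, #105 12; go to #101.
At #101 the remaining stops are #103 12, #106 14, #105 17; go to #103.
At #103 the remaining stops are #105 16, #106 17; go to #105.
At #105 the remaining stops are #106 21; go to #106.
Return #106→Base: 24.
Total = 5 + 10 + 5 + 12 + 16 + 21 + 24 = 93.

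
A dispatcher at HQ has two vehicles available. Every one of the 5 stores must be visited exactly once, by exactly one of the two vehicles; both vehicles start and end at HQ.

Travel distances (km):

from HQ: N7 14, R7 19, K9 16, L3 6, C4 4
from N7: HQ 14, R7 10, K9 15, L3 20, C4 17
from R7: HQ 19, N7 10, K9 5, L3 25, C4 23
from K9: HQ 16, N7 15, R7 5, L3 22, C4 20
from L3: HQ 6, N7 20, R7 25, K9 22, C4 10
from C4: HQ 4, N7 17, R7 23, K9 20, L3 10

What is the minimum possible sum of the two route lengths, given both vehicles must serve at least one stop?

Minimum combined distance: 64 km.

Check every non-empty split of the stops between the two vehicles; for each half take its own optimal tour:
  {N7} + {R7, K9, L3, C4}: 28 + 60 = 88
  {R7} + {N7, K9, L3, C4}: 38 + 64 = 102
  {N7, R7} + {K9, L3, C4}: 43 + 52 = 95
  {K9} + {N7, R7, L3, C4}: 32 + 62 = 94
  {N7, K9} + {R7, L3, C4}: 45 + 58 = 103
  {R7, K9} + {N7, L3, C4}: 40 + 47 = 87
  … (15 splits in total)
  {L3} + {N7, R7, K9, C4}: 12 + 52 = 64  ← best
Best: vehicle 1 HQ → L3 → HQ = 12; vehicle 2 HQ → K9 → R7 → N7 → C4 → HQ = 52; combined 64.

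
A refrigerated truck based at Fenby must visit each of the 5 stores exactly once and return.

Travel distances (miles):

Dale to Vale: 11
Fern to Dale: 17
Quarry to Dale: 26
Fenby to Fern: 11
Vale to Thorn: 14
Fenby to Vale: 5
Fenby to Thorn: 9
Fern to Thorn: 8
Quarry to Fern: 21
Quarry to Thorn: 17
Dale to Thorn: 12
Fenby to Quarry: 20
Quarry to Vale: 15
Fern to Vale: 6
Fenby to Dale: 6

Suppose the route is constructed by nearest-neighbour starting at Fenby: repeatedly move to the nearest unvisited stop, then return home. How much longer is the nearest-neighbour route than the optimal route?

Excess over optimum: 10 miles.

From Fenby: Vale=5, Dale=6, Thorn=9, Fern=11, Quarry=20 → choose Vale (5).
From Vale: Fern=6, Dale=11, Thorn=14, Quarry=15 → choose Fern (6).
From Fern: Thorn=8, Dale=17, Quarry=21 → choose Thorn (8).
From Thorn: Dale=12, Quarry=17 → choose Dale (12).
From Dale: Quarry=26 → choose Quarry (26).
NN route Fenby → Vale → Fern → Thorn → Dale → Quarry → Fenby costs 77.
Optimal: Fenby → Quarry → Vale → Fern → Thorn → Dale → Fenby costs 67 (by enumerating all 60 distinct tours).
Excess = 77 − 67 = 10.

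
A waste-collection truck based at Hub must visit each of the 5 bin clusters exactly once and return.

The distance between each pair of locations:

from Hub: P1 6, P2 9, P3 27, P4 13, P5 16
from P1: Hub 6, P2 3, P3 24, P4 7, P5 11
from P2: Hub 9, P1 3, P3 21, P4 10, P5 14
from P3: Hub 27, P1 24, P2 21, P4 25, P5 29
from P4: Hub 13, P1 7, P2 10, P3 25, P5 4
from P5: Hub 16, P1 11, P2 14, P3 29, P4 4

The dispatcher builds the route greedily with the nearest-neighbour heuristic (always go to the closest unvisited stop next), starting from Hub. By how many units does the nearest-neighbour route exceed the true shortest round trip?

From Hub: P1=6, P2=9, P4=13, P5=16, P3=27 → choose P1 (6).
From P1: P2=3, P4=7, P5=11, P3=24 → choose P2 (3).
From P2: P4=10, P5=14, P3=21 → choose P4 (10).
From P4: P5=4, P3=25 → choose P5 (4).
From P5: P3=29 → choose P3 (29).
NN route Hub → P1 → P2 → P4 → P5 → P3 → Hub costs 79.
Optimal: Hub → P1 → P2 → P3 → P4 → P5 → Hub costs 75 (by enumerating all 60 distinct tours).
Excess = 79 − 75 = 4.

4 longer than the optimal tour.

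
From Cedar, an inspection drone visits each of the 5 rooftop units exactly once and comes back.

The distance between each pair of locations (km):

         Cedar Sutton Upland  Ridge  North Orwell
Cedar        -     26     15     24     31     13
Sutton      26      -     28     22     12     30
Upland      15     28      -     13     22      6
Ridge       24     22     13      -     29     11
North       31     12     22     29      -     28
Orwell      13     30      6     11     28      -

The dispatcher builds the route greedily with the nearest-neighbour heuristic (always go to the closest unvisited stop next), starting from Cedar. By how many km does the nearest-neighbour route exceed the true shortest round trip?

From Cedar: Orwell=13, Upland=15, Ridge=24, Sutton=26, North=31 → choose Orwell (13).
From Orwell: Upland=6, Ridge=11, North=28, Sutton=30 → choose Upland (6).
From Upland: Ridge=13, North=22, Sutton=28 → choose Ridge (13).
From Ridge: Sutton=22, North=29 → choose Sutton (22).
From Sutton: North=12 → choose North (12).
NN route Cedar → Orwell → Upland → Ridge → Sutton → North → Cedar costs 97.
Optimal: Cedar → Upland → North → Sutton → Ridge → Orwell → Cedar costs 95 (by enumerating all 60 distinct tours).
Excess = 97 − 95 = 2.

2 km longer than the optimal tour.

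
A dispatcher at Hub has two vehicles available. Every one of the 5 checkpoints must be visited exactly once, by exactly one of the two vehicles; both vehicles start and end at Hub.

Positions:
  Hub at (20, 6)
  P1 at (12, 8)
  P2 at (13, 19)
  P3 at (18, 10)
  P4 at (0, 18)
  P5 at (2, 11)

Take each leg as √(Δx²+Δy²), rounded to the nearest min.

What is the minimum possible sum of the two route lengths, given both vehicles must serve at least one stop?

Minimum combined distance: 61 min.

Try each way of splitting the stops between the two vehicles (each non-empty) and, for each split, find the best tour for each vehicle:
  {P1} + {P2, P3, P4, P5}: 16 + 53 = 69
  {P2} + {P1, P3, P4, P5}: 30 + 49 = 79
  {P1, P2} + {P3, P4, P5}: 34 + 50 = 84
  {P3} + {P1, P2, P4, P5}: 8 + 53 = 61
  {P1, P3} + {P2, P4, P5}: 18 + 54 = 72
  {P2, P3} + {P1, P4, P5}: 29 + 48 = 77
  … (15 splits in total)
Best: vehicle 1 Hub → P3 → Hub = 8; vehicle 2 Hub → P1 → P5 → P4 → P2 → Hub = 53; combined 61.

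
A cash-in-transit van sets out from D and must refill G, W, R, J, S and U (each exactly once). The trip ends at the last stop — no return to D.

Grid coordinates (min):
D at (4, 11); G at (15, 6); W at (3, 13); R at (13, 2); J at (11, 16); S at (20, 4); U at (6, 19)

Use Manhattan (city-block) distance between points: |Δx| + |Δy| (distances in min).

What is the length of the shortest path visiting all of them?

Minimum one-way distance = 49 min.

There are 6! = 720 possible orderings.
D→G→W→R→J→S→U: 16+19+21+16+21+29 = 122
D→G→W→R→J→U→S: 16+19+21+16+8+29 = 109
D→G→W→R→S→J→U: 16+19+21+9+21+8 = 94
D→G→W→R→S→U→J: 16+19+21+9+29+8 = 102
D→G→W→R→U→J→S: 16+19+21+24+8+21 = 109
D→G→W→R→U→S→J: 16+19+21+24+29+21 = 130
D→G→W→J→R→S→U: 16+19+11+16+9+29 = 100
D→G→W→J→R→U→S: 16+19+11+16+24+29 = 115
… (712 more)
D→W→U→J→G→R→S: 3+9+8+14+6+9 = 49  ← best
The minimum is 49.
One shortest path: D → W → U → J → G → R → S.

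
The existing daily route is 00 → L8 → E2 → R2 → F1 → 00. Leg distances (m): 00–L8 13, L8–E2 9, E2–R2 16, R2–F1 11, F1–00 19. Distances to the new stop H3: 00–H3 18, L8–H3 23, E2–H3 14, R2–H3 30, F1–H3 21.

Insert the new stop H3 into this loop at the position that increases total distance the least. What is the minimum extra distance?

Insertion cost between consecutive stops i–j is d(i,H3) + d(H3,j) − d(i,j):
  between 00 and L8: 18 + 23 − 13 = 28
  between L8 and E2: 23 + 14 − 9 = 28
  between E2 and R2: 14 + 30 − 16 = 28
  between R2 and F1: 30 + 21 − 11 = 40
  between F1 and 00: 21 + 18 − 19 = 20
Cheapest insertion is between F1 and 00, adding 20.
New total = 68 + 20 = 88.

+20 m — insert H3 between F1 and 00.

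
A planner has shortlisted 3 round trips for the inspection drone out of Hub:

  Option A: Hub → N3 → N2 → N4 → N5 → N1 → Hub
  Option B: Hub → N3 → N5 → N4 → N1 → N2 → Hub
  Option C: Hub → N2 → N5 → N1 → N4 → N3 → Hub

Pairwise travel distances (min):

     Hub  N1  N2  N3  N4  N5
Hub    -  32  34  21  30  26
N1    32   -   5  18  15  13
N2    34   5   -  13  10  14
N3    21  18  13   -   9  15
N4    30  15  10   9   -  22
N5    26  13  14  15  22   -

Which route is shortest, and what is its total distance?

Option A: 21 + 13 + 10 + 22 + 13 + 32 = 111
Option B: 21 + 15 + 22 + 15 + 5 + 34 = 112
Option C: 34 + 14 + 13 + 15 + 9 + 21 = 106

Shortest is Option C, total 106 min.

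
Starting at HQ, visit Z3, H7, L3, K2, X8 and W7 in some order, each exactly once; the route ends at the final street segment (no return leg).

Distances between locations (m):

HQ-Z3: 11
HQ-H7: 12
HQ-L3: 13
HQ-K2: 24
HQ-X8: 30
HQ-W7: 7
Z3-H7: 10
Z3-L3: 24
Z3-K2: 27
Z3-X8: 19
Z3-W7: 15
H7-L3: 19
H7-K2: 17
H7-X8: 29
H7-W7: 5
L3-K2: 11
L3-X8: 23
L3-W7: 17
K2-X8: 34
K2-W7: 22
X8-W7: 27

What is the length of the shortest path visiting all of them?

75 m — the minimum one-way total.

There are 6! = 720 possible orderings.
HQ→Z3→H7→L3→K2→X8→W7: 11+10+19+11+34+27 = 112
HQ→Z3→H7→L3→K2→W7→X8: 11+10+19+11+22+27 = 100
HQ→Z3→H7→L3→X8→K2→W7: 11+10+19+23+34+22 = 119
HQ→Z3→H7→L3→X8→W7→K2: 11+10+19+23+27+22 = 112
HQ→Z3→H7→L3→W7→K2→X8: 11+10+19+17+22+34 = 113
HQ→Z3→H7→L3→W7→X8→K2: 11+10+19+17+27+34 = 118
HQ→Z3→H7→K2→L3→X8→W7: 11+10+17+11+23+27 = 99
HQ→Z3→H7→K2→L3→W7→X8: 11+10+17+11+17+27 = 93
… (712 more)
HQ→W7→H7→Z3→X8→L3→K2: 7+5+10+19+23+11 = 75  ← best
The minimum is 75.
One shortest path: HQ → W7 → H7 → Z3 → X8 → L3 → K2.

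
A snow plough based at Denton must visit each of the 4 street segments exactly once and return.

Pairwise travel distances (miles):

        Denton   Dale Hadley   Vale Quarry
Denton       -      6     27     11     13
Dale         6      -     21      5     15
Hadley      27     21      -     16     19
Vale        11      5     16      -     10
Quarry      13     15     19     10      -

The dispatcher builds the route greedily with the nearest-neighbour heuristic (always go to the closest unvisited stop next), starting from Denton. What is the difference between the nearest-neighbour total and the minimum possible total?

The nearest-neighbour route is 8 miles longer than optimal.

From Denton: Dale=6, Vale=11, Quarry=13, Hadley=27 → choose Dale (6).
From Dale: Vale=5, Quarry=15, Hadley=21 → choose Vale (5).
From Vale: Quarry=10, Hadley=16 → choose Quarry (10).
From Quarry: Hadley=19 → choose Hadley (19).
NN route Denton → Dale → Vale → Quarry → Hadley → Denton costs 67.
Optimal: Denton → Dale → Vale → Hadley → Quarry → Denton costs 59 (by enumerating all 12 distinct tours).
Excess = 67 − 59 = 8.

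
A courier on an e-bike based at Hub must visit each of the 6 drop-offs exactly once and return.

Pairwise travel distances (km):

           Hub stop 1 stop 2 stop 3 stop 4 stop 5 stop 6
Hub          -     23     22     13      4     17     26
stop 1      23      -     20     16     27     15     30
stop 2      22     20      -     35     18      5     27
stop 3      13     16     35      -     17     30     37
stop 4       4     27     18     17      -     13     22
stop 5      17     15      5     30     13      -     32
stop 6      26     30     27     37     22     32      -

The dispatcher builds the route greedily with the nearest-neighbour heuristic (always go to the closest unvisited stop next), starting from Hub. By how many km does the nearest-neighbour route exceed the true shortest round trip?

Excess over optimum: 19 km.

Hub: stop 4=4, stop 3=13, stop 5=17, stop 2=22, stop 1=23, stop 6=26 ⇒ stop 4
stop 4: stop 5=13, stop 3=17, stop 2=18, stop 6=22, stop 1=27 ⇒ stop 5
stop 5: stop 2=5, stop 1=15, stop 3=30, stop 6=32 ⇒ stop 2
stop 2: stop 1=20, stop 6=27, stop 3=35 ⇒ stop 1
stop 1: stop 3=16, stop 6=30 ⇒ stop 3
stop 3: stop 6=37 ⇒ stop 6
NN route Hub → stop 4 → stop 5 → stop 2 → stop 1 → stop 3 → stop 6 → Hub costs 121.
Optimal: Hub → stop 3 → stop 1 → stop 5 → stop 2 → stop 6 → stop 4 → Hub costs 102 (by enumerating all 360 distinct tours).
Excess = 121 − 102 = 19.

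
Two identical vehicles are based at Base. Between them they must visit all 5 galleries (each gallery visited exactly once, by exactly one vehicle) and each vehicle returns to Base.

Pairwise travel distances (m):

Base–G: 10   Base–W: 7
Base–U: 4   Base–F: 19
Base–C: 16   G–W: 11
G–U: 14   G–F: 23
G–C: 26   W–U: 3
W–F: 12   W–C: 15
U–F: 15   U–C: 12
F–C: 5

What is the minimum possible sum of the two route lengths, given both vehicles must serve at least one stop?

There are 2^4 − 1 = 15 ways to divide the 5 stops into two non-empty groups. For each, the best each vehicle can do is its own shortest tour through its group:
  {G} + {W, U, F, C}: 20 + 40 = 60
  {W} + {G, U, F, C}: 14 + 54 = 68
  {G, W} + {U, F, C}: 28 + 40 = 68
  {U} + {G, W, F, C}: 8 + 54 = 62
  {G, U} + {W, F, C}: 28 + 40 = 68
  {W, U} + {G, F, C}: 14 + 54 = 68
  … (15 splits in total)
Best: vehicle 1 Base → G → Base = 20; vehicle 2 Base → W → F → C → U → Base = 40; combined 60.

60 m — the smallest possible combined total.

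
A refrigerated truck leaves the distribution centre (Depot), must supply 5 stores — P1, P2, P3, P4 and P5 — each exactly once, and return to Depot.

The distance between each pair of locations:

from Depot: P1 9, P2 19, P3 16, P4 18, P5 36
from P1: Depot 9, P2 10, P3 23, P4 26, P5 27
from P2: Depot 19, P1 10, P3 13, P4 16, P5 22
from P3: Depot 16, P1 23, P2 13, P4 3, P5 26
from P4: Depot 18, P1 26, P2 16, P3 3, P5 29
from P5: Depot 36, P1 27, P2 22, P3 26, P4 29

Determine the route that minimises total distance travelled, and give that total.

Shortest round trip = 88.

With 5 stops there are 5!/2 = 60 distinct round trips (a route and its reverse cost the same).
Depot → P1 → P2 → P3 → P4 → P5 → Depot: 9+10+13+3+29+36 = 100
Depot → P1 → P2 → P3 → P5 → P4 → Depot: 9+10+13+26+29+18 = 105
Depot → P1 → P2 → P4 → P3 → P5 → Depot: 9+10+16+3+26+36 = 100
Depot → P1 → P2 → P4 → P5 → P3 → Depot: 9+10+16+29+26+16 = 106
Depot → P1 → P2 → P5 → P3 → P4 → Depot: 9+10+22+26+3+18 = 88
Depot → P1 → P2 → P5 → P4 → P3 → Depot: 9+10+22+29+3+16 = 89
Depot → P1 → P3 → P2 → P4 → P5 → Depot: 9+23+13+16+29+36 = 126
Depot → P1 → P3 → P2 → P5 → P4 → Depot: 9+23+13+22+29+18 = 114
Depot → P1 → P3 → P4 → P2 → P5 → Depot: 9+23+3+16+22+36 = 109
Depot → P1 → P3 → P4 → P5 → P2 → Depot: 9+23+3+29+22+19 = 105
Depot → P1 → P3 → P5 → P2 → P4 → Depot: 9+23+26+22+16+18 = 114
Depot → P1 → P3 → P5 → P4 → P2 → Depot: 9+23+26+29+16+19 = 122
Depot → P1 → P4 → P2 → P3 → P5 → Depot: 9+26+16+13+26+36 = 126
Depot → P1 → P4 → P2 → P5 → P3 → Depot: 9+26+16+22+26+16 = 115
… (46 more)
The minimum is 88.
One optimal route: Depot → P1 → P2 → P5 → P3 → P4 → Depot (or its reverse).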